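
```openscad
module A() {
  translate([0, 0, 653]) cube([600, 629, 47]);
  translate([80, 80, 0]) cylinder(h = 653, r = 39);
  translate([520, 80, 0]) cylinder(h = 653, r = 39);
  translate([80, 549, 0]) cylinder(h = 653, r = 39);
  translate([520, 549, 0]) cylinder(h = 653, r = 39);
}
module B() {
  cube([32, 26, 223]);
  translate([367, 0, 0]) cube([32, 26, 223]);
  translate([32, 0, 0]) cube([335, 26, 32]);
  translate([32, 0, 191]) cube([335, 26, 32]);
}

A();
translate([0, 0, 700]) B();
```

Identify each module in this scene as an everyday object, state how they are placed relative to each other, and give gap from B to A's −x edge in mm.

A is a table. B is a picture frame. The picture frame is on top of the table. The gap from the picture frame to the table's −x edge is 0 mm.

The picture frame's min-x is at 0; the table's min-x is 0; gap = 0 mm.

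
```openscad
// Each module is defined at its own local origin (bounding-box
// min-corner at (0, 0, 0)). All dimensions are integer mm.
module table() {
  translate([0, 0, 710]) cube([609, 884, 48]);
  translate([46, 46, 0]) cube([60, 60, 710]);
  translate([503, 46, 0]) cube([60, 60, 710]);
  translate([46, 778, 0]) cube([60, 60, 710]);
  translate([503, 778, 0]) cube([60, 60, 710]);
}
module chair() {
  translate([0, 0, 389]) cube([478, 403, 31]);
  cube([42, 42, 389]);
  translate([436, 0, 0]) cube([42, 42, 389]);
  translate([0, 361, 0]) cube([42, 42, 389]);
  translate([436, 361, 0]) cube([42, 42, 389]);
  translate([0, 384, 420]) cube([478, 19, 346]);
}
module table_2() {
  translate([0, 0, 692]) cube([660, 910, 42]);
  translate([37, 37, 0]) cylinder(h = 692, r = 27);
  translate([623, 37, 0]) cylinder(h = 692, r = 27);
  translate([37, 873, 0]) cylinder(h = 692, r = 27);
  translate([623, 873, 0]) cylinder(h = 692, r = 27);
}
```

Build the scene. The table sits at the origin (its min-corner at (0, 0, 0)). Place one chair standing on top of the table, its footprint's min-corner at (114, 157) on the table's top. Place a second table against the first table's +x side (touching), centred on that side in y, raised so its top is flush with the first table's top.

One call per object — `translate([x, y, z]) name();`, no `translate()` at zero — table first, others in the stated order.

table();
translate([114, 157, 758]) chair();
translate([609, -13, 24]) table_2();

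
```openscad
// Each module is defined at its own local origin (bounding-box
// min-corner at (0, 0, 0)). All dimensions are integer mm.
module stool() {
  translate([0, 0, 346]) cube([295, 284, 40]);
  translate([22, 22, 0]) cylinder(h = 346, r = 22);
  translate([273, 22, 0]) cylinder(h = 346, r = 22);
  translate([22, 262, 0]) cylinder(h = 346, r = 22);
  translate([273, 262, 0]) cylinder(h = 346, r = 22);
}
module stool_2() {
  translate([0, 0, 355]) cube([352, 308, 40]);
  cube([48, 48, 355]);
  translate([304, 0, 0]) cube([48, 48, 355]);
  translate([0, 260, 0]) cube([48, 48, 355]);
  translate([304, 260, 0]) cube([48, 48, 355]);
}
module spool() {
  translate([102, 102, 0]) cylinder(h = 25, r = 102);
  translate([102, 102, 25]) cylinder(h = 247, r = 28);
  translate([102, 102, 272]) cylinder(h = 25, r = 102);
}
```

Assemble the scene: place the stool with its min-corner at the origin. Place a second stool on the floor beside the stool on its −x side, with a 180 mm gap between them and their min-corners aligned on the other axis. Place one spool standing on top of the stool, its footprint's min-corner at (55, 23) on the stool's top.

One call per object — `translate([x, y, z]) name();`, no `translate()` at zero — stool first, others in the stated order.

stool();
translate([-532, 0, 0]) stool_2();
translate([55, 23, 386]) spool();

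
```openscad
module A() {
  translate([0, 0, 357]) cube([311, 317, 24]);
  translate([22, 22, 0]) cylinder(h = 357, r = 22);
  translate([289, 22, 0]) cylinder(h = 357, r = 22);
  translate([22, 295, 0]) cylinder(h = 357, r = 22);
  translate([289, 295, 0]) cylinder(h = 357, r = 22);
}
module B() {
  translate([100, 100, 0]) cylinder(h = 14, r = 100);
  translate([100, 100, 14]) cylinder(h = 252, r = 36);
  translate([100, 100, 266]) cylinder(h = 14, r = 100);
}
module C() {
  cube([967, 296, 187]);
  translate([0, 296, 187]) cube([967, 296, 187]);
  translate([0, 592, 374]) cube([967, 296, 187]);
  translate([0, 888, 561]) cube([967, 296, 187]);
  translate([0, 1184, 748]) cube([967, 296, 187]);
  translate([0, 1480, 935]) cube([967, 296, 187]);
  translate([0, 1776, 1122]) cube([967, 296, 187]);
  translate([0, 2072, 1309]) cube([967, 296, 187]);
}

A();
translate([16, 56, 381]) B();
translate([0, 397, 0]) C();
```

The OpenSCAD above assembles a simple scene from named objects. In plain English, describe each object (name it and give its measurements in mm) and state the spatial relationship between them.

A is a simple wooden stool: a rectangular seat 311 mm (x) by 317 mm (y), 24 mm thick, top face at z = 381 mm, on four round legs, each 44 mm in diameter. The legs rest on z = 0, each leg's axis is inset half a diameter from the nearest pair of seat edges (so the leg's bounding box is flush with the corner).

B is a spool: two coaxial disc flanges of radius 100 mm and thickness 14 mm, joined by a core cylinder of radius 36 mm and height 252 mm. The lower flange rests on z = 0 and the three cylinders share a vertical axis.

C is a run of 8 identical solid stair steps. Each tread is 967×296 mm and each step block is 187 mm high. Step 1 rests on the floor; step k is offset from step 1 by (k−1)×296 mm in y and (k−1)×187 mm in z.

The spool is on top of the stool. The staircase is on the floor beside the stool on its +y side.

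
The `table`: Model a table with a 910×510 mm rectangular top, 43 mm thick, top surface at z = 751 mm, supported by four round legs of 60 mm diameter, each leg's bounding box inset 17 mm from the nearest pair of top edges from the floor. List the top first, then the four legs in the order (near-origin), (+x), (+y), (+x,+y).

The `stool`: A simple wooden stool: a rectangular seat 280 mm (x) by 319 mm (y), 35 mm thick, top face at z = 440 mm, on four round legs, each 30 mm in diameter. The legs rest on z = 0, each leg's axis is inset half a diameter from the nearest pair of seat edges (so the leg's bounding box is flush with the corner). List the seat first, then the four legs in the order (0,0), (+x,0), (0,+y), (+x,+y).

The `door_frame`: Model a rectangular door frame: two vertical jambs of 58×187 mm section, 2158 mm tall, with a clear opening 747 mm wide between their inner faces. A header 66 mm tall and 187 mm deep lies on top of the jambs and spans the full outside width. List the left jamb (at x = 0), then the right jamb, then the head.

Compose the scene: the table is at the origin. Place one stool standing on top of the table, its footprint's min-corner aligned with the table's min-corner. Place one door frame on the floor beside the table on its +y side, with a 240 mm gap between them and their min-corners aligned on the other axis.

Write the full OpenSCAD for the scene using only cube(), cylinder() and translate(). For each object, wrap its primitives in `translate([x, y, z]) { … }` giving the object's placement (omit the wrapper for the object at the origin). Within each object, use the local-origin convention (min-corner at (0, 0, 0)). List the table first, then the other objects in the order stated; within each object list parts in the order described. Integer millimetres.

translate([0, 0, 708]) cube([910, 510, 43]);
translate([47, 47, 0]) cylinder(h = 708, r = 30);
translate([863, 47, 0]) cylinder(h = 708, r = 30);
translate([47, 463, 0]) cylinder(h = 708, r = 30);
translate([863, 463, 0]) cylinder(h = 708, r = 30);
translate([0, 0, 751]) {
  translate([0, 0, 405]) cube([280, 319, 35]);
  translate([15, 15, 0]) cylinder(h = 405, r = 15);
  translate([265, 15, 0]) cylinder(h = 405, r = 15);
  translate([15, 304, 0]) cylinder(h = 405, r = 15);
  translate([265, 304, 0]) cylinder(h = 405, r = 15);
}
translate([0, 750, 0]) {
  cube([58, 187, 2158]);
  translate([805, 0, 0]) cube([58, 187, 2158]);
  translate([0, 0, 2158]) cube([863, 187, 66]);
}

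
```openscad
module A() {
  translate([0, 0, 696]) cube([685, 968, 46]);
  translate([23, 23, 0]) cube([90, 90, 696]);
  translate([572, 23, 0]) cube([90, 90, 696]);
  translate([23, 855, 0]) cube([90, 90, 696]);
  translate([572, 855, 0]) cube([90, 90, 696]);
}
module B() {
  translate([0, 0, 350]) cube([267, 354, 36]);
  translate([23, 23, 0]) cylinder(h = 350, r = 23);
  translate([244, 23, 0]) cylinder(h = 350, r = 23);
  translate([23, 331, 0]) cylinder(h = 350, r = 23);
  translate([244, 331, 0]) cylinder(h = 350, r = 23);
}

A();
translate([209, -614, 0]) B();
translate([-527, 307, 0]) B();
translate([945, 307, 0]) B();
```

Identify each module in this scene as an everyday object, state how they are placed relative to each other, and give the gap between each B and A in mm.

Each stool's nearest face is 260 mm from the table's bounding box.

A is a table. B is a stool. Three stools sit around the table at the −y, −x, +x sides. The gap between each stool and the table is 260 mm.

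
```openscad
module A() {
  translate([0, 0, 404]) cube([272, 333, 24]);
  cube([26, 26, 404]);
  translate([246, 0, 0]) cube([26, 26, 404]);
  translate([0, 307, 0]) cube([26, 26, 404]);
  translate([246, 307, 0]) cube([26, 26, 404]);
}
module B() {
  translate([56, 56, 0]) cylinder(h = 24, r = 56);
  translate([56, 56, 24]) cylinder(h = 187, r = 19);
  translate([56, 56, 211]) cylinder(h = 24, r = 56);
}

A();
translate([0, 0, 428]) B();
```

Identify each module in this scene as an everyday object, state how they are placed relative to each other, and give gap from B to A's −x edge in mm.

A is a stool. B is a spool. The spool is on top of the stool. The gap from the spool to the stool's −x edge is 0 mm.

The spool's min-x is at 0; the stool's min-x is 0; gap = 0 mm.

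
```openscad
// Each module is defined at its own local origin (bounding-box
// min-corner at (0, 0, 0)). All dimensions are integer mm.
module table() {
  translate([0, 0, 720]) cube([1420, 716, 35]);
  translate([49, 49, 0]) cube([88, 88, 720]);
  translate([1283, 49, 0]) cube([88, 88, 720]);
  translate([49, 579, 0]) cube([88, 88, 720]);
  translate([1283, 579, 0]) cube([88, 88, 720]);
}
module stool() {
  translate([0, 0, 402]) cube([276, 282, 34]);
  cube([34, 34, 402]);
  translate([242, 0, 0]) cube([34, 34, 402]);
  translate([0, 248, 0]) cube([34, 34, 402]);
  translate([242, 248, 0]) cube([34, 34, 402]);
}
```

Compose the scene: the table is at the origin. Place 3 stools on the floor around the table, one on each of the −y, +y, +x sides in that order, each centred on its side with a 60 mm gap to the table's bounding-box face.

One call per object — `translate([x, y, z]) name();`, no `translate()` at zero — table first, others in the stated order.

table();
translate([572, -342, 0]) stool();
translate([572, 776, 0]) stool();
translate([1480, 217, 0]) stool();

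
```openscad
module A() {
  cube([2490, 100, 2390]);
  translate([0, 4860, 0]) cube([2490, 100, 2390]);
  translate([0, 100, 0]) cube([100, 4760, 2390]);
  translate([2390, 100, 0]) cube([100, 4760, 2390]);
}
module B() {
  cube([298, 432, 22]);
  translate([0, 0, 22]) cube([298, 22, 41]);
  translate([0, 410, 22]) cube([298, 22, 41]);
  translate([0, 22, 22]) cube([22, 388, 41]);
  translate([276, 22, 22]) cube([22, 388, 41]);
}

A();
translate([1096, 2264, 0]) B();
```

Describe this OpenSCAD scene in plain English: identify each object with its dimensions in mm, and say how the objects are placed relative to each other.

A is the wall frame of a small rectangular building: four walls, each 2390 mm tall and 100 mm thick, enclosing a footprint 2490 mm (x) by 4960 mm (y) outside-to-outside, with no floor or roof. The front and back walls (the −y and +y sides) span the full width; the two side walls fit between them.

B is an open storage box with external size 298×432×63 mm and wall thickness 22 mm (the base is also 22 mm thick). The base covers the whole footprint; the four walls stand on the base, with the y-facing walls full-width and the x-facing walls fitting between their inner faces.

The open box sits inside the house frame, centred.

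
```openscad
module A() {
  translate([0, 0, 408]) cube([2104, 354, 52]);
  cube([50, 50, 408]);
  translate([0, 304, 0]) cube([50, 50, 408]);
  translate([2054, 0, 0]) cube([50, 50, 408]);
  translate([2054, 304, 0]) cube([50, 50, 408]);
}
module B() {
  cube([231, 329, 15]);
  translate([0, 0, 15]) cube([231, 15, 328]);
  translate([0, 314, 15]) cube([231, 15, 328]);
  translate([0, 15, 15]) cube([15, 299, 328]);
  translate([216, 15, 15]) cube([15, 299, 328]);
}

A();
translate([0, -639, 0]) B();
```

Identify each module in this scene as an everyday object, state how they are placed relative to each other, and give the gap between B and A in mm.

The open box's nearest face is 310 mm from the bench's −y face.

A is a bench. B is an open box. The open box is on the floor beside the bench on its −y side. The gap between the open box and the bench is 310 mm.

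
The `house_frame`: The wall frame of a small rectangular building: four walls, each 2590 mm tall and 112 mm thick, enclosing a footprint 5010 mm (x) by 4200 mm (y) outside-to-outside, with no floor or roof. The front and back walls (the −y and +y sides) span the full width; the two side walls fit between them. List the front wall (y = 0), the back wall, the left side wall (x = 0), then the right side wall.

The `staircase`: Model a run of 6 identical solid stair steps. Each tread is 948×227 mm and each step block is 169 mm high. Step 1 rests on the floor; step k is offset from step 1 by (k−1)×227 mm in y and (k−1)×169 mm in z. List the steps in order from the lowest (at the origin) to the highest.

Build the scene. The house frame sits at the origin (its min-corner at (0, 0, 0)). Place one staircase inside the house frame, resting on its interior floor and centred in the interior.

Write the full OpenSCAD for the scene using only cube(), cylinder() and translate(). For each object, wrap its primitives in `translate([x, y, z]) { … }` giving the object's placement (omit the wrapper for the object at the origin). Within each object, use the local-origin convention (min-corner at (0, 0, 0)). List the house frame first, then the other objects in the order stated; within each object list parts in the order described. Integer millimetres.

cube([5010, 112, 2590]);
translate([0, 4088, 0]) cube([5010, 112, 2590]);
translate([0, 112, 0]) cube([112, 3976, 2590]);
translate([4898, 112, 0]) cube([112, 3976, 2590]);
translate([2031, 1419, 0]) {
  cube([948, 227, 169]);
  translate([0, 227, 169]) cube([948, 227, 169]);
  translate([0, 454, 338]) cube([948, 227, 169]);
  translate([0, 681, 507]) cube([948, 227, 169]);
  translate([0, 908, 676]) cube([948, 227, 169]);
  translate([0, 1135, 845]) cube([948, 227, 169]);
}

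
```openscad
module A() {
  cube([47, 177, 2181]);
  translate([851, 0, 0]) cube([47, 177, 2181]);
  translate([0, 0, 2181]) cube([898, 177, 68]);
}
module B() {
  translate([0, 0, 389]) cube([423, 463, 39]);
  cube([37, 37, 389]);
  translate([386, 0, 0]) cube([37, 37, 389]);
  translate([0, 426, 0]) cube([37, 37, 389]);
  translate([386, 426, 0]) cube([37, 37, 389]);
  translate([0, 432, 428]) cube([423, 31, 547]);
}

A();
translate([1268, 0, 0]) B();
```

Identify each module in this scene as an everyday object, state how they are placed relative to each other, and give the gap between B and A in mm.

The chair's nearest face is 370 mm from the door frame's +x face.

A is a door frame. B is a chair. The chair is on the floor beside the door frame on its +x side. The gap between the chair and the door frame is 370 mm.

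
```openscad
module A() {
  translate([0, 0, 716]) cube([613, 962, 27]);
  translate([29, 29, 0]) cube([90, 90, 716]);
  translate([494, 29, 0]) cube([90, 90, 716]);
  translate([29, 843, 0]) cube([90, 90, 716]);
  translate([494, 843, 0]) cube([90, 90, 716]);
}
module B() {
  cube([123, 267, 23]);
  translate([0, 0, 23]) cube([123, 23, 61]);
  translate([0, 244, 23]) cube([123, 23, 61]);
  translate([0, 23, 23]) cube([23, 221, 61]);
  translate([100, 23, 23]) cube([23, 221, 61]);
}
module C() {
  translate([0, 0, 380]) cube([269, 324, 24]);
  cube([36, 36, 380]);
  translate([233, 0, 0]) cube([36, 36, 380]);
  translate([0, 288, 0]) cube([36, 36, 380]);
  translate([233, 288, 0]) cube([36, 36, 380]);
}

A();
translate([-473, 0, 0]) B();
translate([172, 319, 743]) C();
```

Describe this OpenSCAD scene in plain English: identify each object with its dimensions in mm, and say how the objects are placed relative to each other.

A is a table with a 613×962 mm rectangular top, 27 mm thick, top surface at z = 743 mm, supported by four 90×90 mm square legs, each inset 29 mm from the nearest pair of top edges, running from the floor.

B is an open-topped rectangular box: outside dimensions 123×267×84 mm, with a uniform wall and base thickness of 23 mm. The base is a full 123×267 slab on the floor; four walls sit on top of the base. The front and back walls (the −y and +y sides) span the full width; the two side walls fit between them.

C is a four-legged stool. The seat is 269×324 mm, 24 mm thick, top at z = 404 mm. It stands on four square legs, each 36×36 mm in cross-section, from z = 0 to the seat underside, each flush with a corner of the seat.

The open box is on the floor beside the table on its −x side. The stool is on top of the table, centred.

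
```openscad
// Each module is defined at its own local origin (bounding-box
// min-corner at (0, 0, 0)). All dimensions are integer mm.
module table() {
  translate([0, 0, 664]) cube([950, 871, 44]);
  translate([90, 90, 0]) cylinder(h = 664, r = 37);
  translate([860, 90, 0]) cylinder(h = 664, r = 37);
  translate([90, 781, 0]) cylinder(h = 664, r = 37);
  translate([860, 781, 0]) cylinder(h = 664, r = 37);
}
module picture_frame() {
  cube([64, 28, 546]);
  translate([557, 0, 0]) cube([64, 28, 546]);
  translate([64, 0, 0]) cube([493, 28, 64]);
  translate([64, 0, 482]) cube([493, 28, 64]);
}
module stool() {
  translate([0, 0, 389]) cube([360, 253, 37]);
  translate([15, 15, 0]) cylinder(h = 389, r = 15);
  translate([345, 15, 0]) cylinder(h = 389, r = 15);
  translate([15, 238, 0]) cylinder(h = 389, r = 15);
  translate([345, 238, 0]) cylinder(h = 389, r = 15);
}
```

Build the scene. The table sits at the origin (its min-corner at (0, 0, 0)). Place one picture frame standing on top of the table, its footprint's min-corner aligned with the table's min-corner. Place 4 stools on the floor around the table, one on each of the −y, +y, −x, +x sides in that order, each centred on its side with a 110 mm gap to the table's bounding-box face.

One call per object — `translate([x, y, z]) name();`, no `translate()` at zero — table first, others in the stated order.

table();
translate([0, 0, 708]) picture_frame();
translate([295, -363, 0]) stool();
translate([295, 981, 0]) stool();
translate([-470, 309, 0]) stool();
translate([1060, 309, 0]) stool();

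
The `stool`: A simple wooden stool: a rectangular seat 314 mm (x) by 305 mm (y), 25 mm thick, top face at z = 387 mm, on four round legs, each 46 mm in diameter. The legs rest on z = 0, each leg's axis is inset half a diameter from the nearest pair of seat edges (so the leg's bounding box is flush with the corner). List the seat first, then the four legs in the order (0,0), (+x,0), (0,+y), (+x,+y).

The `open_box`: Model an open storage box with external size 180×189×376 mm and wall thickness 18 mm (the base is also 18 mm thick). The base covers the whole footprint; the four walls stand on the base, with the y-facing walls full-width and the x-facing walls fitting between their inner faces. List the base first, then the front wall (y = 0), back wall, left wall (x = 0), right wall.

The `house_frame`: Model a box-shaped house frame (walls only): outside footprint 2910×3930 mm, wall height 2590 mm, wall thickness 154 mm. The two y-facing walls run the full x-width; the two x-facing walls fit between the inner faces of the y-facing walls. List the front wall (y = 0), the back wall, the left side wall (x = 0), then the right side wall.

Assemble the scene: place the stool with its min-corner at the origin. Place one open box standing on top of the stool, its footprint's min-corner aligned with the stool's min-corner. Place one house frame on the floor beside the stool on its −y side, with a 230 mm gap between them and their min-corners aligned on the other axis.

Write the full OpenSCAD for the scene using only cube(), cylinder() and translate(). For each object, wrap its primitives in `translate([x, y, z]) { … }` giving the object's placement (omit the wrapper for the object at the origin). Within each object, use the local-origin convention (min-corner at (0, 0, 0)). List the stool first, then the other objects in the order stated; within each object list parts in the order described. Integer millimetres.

translate([0, 0, 362]) cube([314, 305, 25]);
translate([23, 23, 0]) cylinder(h = 362, r = 23);
translate([291, 23, 0]) cylinder(h = 362, r = 23);
translate([23, 282, 0]) cylinder(h = 362, r = 23);
translate([291, 282, 0]) cylinder(h = 362, r = 23);
translate([0, 0, 387]) {
  cube([180, 189, 18]);
  translate([0, 0, 18]) cube([180, 18, 358]);
  translate([0, 171, 18]) cube([180, 18, 358]);
  translate([0, 18, 18]) cube([18, 153, 358]);
  translate([162, 18, 18]) cube([18, 153, 358]);
}
translate([0, -4160, 0]) {
  cube([2910, 154, 2590]);
  translate([0, 3776, 0]) cube([2910, 154, 2590]);
  translate([0, 154, 0]) cube([154, 3622, 2590]);
  translate([2756, 154, 0]) cube([154, 3622, 2590]);
}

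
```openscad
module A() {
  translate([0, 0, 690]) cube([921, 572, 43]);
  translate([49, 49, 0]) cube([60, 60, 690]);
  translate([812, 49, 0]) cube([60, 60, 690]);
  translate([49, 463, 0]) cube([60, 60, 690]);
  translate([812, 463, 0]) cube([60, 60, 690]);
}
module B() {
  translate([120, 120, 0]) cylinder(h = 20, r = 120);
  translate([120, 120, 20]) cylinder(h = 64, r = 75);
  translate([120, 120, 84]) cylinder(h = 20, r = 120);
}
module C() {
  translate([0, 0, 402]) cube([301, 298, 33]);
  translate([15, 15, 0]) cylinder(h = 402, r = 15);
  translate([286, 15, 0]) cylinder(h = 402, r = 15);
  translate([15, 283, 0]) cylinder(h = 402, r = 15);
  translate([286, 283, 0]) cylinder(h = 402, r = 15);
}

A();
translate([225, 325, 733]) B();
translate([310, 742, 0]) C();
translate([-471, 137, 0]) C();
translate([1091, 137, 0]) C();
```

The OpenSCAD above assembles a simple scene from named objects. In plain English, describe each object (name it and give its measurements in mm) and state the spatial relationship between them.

A is a table with a 921×572 mm rectangular top, 43 mm thick, top surface at z = 733 mm, supported by four 60×60 mm square legs, each inset 49 mm from the nearest pair of top edges, running from the floor.

B is a spool: two coaxial disc flanges of radius 120 mm and thickness 20 mm, joined by a core cylinder of radius 75 mm and height 64 mm. The lower flange rests on z = 0 and the three cylinders share a vertical axis.

C is a four-legged stool. The seat is 301×298 mm, 33 mm thick, top at z = 435 mm. It stands on four round legs, each 30 mm in diameter, from z = 0 to the seat underside, each leg's axis is inset half a diameter from the nearest pair of seat edges (so the leg's bounding box is flush with the corner).

The spool is on top of the table. Three stools sit around the table at the +y, −x, +x sides.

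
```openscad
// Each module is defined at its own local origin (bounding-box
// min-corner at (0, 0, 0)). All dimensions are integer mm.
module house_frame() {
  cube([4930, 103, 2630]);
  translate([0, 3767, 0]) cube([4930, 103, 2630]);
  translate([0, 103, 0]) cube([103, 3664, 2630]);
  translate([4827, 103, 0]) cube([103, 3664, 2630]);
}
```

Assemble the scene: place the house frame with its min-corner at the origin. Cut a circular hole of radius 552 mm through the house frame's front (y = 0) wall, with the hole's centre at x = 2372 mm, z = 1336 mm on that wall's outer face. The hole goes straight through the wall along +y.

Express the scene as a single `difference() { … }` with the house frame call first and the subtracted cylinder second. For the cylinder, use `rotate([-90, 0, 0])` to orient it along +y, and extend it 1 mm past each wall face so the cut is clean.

difference() {
  house_frame();
  translate([2372, -1, 1336]) rotate([-90, 0, 0]) cylinder(h = 105, r = 552);
}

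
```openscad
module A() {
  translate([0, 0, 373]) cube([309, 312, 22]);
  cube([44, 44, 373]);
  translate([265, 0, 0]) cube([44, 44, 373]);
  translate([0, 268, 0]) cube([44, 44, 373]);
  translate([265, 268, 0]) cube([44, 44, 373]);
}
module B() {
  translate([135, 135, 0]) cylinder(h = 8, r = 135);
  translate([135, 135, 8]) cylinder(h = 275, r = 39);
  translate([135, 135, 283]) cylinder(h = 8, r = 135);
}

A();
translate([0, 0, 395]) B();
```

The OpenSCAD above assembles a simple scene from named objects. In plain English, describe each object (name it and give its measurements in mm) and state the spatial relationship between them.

A is a simple wooden stool: a rectangular seat 309 mm (x) by 312 mm (y), 22 mm thick, top face at z = 395 mm, on four square legs, each 44×44 mm in cross-section. The legs rest on z = 0, each flush with a corner of the seat.

B is a spool: two coaxial disc flanges of radius 135 mm and thickness 8 mm, joined by a core cylinder of radius 39 mm and height 275 mm. The lower flange rests on z = 0 and the three cylinders share a vertical axis.

The spool is on top of the stool.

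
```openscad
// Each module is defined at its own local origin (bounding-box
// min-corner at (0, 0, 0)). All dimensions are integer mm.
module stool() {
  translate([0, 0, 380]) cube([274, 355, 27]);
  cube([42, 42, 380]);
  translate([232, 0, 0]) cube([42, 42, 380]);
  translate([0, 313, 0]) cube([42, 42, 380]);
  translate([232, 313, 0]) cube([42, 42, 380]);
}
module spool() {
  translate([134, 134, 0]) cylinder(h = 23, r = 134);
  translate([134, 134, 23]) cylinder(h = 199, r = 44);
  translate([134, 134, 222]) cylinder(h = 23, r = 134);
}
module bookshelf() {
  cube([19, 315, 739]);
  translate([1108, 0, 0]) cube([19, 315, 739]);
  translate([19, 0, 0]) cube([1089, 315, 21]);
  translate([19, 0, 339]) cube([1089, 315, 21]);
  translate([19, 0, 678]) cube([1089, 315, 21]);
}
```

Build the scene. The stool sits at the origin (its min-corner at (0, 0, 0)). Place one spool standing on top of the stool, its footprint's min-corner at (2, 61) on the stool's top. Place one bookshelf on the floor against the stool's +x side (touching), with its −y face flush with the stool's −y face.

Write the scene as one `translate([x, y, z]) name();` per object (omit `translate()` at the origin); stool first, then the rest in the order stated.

stool();
translate([2, 61, 407]) spool();
translate([274, 0, 0]) bookshelf();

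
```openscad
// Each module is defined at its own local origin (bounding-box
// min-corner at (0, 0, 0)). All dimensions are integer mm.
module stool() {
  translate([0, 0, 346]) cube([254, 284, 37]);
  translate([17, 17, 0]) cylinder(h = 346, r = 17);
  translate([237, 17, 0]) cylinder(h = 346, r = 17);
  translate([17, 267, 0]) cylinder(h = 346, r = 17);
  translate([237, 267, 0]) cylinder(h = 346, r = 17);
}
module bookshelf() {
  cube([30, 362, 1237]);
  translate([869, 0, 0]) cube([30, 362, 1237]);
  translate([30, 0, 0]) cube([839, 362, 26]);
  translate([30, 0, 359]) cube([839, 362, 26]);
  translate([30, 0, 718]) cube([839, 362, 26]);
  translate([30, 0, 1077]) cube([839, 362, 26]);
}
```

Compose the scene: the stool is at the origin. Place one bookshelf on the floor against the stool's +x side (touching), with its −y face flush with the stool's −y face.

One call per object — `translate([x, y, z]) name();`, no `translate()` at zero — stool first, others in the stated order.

stool();
translate([254, 0, 0]) bookshelf();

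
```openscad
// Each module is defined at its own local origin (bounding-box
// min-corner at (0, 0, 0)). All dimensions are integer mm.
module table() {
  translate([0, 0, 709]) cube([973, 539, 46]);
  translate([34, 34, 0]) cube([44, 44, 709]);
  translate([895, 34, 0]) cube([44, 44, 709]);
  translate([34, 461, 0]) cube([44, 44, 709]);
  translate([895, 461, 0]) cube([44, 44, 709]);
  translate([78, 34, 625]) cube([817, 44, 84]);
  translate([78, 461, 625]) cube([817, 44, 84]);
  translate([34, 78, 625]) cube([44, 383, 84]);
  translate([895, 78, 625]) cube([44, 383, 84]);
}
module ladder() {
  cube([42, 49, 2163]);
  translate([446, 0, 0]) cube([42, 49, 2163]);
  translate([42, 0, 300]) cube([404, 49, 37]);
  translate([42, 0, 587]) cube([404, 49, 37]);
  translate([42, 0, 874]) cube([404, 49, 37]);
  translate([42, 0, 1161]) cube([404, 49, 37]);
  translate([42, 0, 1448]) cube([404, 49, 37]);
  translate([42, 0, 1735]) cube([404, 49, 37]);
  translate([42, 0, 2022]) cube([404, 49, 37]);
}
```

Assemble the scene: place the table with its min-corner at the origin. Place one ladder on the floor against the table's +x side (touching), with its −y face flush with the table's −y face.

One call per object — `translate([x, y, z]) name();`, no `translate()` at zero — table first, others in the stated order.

table();
translate([973, 0, 0]) ladder();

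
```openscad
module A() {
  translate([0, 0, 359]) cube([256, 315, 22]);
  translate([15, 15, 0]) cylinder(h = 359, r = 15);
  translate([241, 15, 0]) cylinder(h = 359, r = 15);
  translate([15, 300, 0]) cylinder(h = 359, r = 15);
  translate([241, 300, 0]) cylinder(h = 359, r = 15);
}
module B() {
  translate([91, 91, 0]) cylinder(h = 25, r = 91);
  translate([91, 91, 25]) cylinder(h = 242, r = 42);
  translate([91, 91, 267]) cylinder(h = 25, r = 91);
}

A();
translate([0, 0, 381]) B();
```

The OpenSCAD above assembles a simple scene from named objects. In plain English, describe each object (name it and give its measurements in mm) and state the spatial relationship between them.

A is a four-legged stool. The seat is 256×315 mm, 22 mm thick, top at z = 381 mm. It stands on four round legs, each 30 mm in diameter, from z = 0 to the seat underside, each leg's axis is inset half a diameter from the nearest pair of seat edges (so the leg's bounding box is flush with the corner).

B is a spool: two coaxial disc flanges of radius 91 mm and thickness 25 mm, joined by a core cylinder of radius 42 mm and height 242 mm. The lower flange rests on z = 0 and the three cylinders share a vertical axis.

The spool is on top of the stool.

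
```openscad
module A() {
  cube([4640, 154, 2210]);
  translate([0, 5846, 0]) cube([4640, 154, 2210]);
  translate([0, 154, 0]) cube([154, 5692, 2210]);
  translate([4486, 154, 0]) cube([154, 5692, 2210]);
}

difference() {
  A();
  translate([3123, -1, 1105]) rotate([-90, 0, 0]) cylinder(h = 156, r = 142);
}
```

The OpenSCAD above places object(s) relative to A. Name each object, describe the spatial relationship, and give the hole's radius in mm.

A is a house frame. The house frame has a circular hole through its front wall. The hole's radius is 142 mm.

The subtracted cylinder has r = 142 mm.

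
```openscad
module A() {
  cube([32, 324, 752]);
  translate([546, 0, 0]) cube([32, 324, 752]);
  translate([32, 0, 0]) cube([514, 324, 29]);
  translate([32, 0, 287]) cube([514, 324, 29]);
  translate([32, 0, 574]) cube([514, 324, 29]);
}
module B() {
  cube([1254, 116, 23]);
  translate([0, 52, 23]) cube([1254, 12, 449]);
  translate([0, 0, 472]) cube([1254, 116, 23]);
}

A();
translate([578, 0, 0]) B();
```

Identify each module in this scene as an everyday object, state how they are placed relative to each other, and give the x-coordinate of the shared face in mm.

A is a bookshelf. B is an I-beam. The I-beam is against the bookshelf's +x side, with their −y faces flush. The x-coordinate of the shared face is 578 mm.

The bookshelf's +x face and the I-beam's −x face are both at x = 578 mm.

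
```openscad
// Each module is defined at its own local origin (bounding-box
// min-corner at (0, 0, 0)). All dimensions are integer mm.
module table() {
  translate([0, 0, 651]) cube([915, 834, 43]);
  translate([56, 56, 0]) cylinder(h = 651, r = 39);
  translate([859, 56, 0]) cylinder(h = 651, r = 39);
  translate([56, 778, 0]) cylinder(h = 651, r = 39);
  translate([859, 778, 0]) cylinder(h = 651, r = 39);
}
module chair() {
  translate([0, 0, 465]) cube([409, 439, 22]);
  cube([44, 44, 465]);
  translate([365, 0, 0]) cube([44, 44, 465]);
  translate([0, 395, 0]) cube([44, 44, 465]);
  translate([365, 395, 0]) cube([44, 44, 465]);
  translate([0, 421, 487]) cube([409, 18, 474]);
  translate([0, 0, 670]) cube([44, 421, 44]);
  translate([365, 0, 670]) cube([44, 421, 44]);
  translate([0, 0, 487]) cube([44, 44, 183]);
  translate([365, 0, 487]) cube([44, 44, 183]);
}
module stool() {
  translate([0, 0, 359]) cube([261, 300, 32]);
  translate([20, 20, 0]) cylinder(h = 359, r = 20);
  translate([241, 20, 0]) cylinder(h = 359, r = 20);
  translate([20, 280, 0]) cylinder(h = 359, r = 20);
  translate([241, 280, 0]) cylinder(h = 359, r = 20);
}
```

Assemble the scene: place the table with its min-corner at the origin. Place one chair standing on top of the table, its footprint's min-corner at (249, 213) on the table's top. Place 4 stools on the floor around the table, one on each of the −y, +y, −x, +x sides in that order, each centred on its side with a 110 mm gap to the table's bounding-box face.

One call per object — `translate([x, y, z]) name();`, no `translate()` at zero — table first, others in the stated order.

table();
translate([249, 213, 694]) chair();
translate([327, -410, 0]) stool();
translate([327, 944, 0]) stool();
translate([-371, 267, 0]) stool();
translate([1025, 267, 0]) stool();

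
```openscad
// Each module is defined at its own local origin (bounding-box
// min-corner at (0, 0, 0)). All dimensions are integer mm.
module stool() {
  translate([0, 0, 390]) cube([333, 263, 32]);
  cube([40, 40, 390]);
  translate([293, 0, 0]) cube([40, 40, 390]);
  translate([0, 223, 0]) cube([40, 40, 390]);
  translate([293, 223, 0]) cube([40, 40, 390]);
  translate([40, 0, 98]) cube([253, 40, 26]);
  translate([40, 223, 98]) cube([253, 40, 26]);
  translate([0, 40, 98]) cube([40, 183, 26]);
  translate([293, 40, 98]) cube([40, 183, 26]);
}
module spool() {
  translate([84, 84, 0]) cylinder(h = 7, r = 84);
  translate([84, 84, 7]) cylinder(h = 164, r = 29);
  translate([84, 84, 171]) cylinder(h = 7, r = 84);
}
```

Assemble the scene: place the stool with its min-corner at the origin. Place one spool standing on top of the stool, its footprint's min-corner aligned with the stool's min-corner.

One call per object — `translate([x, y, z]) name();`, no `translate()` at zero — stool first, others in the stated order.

stool();
translate([0, 0, 422]) spool();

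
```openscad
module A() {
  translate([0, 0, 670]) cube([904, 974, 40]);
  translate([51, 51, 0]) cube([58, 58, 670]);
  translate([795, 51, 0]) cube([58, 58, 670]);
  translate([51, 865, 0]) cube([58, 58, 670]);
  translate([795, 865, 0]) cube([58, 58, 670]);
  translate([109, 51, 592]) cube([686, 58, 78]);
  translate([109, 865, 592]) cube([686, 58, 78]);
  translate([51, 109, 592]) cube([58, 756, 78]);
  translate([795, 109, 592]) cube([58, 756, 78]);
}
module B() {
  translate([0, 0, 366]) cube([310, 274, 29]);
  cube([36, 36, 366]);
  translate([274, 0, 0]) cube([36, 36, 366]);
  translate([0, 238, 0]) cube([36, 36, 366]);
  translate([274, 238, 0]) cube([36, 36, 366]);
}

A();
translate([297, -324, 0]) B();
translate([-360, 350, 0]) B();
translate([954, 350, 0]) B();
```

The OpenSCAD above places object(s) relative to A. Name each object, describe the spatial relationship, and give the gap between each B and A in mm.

Each stool's nearest face is 50 mm from the table's bounding box.

A is a table. B is a stool. Three stools sit around the table at the −y, −x, +x sides. The gap between each stool and the table is 50 mm.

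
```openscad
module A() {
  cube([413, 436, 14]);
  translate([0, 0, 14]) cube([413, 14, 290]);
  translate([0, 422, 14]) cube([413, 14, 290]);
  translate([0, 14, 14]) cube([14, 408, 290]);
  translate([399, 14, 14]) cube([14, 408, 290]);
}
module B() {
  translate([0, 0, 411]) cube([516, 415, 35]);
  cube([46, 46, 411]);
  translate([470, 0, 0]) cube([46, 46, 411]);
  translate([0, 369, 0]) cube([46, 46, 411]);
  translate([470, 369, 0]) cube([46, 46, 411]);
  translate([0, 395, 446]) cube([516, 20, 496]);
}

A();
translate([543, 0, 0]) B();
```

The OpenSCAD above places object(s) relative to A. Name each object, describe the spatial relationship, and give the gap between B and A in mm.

The chair's nearest face is 130 mm from the open box's +x face.

A is an open box. B is a chair. The chair is on the floor beside the open box on its +x side. The gap between the chair and the open box is 130 mm.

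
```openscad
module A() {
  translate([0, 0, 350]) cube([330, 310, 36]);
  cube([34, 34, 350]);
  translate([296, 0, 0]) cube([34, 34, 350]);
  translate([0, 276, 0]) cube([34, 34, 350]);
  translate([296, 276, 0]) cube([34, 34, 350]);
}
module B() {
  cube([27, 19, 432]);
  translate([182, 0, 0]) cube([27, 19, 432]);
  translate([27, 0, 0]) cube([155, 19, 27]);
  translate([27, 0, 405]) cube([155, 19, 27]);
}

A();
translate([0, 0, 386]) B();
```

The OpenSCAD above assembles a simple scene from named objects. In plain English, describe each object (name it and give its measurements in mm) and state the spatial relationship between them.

A is a four-legged stool. The seat is a 330×310×36 mm slab whose top surface is at z = 386 mm; four square legs, each 34×34 mm in cross-section, run from the floor (z = 0) to the underside of the seat, each flush with a corner of the seat.

B is a rectangular picture frame lying in the x–z plane (depth along y). The opening is 155 mm wide (x) by 378 mm tall (z), surrounded by a border 27 mm wide on all four sides. The frame is 19 mm deep and is made of two full-height vertical stiles with two horizontal rails fitted between them.

The picture frame is on top of the stool.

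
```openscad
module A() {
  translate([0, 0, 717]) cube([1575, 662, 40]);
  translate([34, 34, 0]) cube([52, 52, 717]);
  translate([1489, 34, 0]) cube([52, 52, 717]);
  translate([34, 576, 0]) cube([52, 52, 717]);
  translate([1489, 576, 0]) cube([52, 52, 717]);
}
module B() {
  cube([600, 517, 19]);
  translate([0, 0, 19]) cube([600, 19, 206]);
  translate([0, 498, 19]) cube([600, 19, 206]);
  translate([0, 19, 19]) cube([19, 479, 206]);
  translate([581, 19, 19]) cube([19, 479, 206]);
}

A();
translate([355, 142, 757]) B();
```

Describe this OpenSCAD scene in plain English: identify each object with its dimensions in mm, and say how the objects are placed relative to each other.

A is a table: top 1575 mm (x) × 662 mm (y), 40 mm thick, upper face at z = 757 mm, on four 52×52 mm square legs, each inset 34 mm from the nearest pair of top edges, running from z = 0 to the bottom of the top.

B is an open storage box with external size 600×517×225 mm and wall thickness 19 mm (the base is also 19 mm thick). The base covers the whole footprint; the four walls stand on the base, with the y-facing walls full-width and the x-facing walls fitting between their inner faces.

The open box is on top of the table.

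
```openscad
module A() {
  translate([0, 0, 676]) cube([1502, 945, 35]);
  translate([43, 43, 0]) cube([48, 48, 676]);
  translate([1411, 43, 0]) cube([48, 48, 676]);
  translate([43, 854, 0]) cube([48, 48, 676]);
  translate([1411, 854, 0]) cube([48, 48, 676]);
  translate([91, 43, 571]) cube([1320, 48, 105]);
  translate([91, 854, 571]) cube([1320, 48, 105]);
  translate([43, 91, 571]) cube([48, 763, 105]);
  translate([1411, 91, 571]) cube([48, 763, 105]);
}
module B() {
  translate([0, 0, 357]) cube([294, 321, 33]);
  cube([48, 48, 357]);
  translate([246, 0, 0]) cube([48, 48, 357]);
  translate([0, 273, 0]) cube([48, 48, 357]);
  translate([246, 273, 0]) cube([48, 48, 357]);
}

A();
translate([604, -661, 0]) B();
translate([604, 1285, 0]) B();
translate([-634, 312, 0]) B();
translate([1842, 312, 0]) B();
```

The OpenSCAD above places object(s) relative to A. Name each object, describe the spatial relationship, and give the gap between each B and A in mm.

A is a table. B is a stool. Four stools sit around the table at the −y, +y, −x, +x sides. The gap between each stool and the table is 340 mm.

Each stool's nearest face is 340 mm from the table's bounding box.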